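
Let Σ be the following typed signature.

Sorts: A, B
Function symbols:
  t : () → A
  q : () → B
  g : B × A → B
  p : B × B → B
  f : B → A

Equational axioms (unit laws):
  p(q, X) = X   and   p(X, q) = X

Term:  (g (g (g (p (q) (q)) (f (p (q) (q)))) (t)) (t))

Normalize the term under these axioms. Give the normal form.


normal form = (g (g (g (q) (f (q))) (t)) (t))

1. (g (g (g (p (q) (q)) (f (p (q) (q)))) (t)) (t))  →  (g (g (g (q) (f (p (q) (q)))) (t)) (t))
2. (g (g (g (q) (f (p (q) (q)))) (t)) (t))  →  (g (g (g (q) (f (q))) (t)) (t))


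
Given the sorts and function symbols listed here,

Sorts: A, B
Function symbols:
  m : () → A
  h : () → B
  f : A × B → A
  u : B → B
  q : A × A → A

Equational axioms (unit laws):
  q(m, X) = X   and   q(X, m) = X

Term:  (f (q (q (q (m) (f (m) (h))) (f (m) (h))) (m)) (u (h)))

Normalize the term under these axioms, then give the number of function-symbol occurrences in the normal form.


1. (f (q (q (q (m) (f (m) (h))) (f (m) (h))) (m)) (u (h)))  →  (f (q (q (m) (f (m) (h))) (f (m) (h))) (u (h)))
2. (f (q (q (m) (f (m) (h))) (f (m) (h))) (u (h)))  →  (f (q (f (m) (h)) (f (m) (h))) (u (h)))
normal form: (f (q (f (m) (h)) (f (m) (h))) (u (h)))

size = 10


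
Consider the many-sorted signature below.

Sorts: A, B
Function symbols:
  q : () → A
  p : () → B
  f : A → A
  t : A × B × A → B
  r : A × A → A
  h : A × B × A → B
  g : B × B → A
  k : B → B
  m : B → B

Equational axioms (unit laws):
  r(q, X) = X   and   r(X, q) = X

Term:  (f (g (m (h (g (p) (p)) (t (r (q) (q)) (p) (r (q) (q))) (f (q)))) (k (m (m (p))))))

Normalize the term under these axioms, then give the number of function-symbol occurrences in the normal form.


1. (f (g (m (h (g (p) (p)) (t (r (q) (q)) (p) (r (q) (q))) (f (q)))) (k (m (m (p))))))  →  (f (g (m (h (g (p) (p)) (t (q) (p) (r (q) (q))) (f (q)))) (k (m (m (p))))))
2. (f (g (m (h (g (p) (p)) (t (q) (p) (r (q) (q))) (f (q)))) (k (m (m (p))))))  →  (f (g (m (h (g (p) (p)) (t (q) (p) (q)) (f (q)))) (k (m (m (p))))))
normal form: (f (g (m (h (g (p) (p)) (t (q) (p) (q)) (f (q)))) (k (m (m (p))))))

size = 17


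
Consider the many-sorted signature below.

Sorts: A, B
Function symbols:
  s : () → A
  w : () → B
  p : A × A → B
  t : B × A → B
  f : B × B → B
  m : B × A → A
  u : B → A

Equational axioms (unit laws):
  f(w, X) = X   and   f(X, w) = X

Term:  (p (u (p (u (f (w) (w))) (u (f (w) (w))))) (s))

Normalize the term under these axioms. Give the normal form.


1. (p (u (p (u (f (w) (w))) (u (f (w) (w))))) (s))  →  (p (u (p (u (w)) (u (f (w) (w))))) (s))
2. (p (u (p (u (w)) (u (f (w) (w))))) (s))  →  (p (u (p (u (w)) (u (w)))) (s))

normal form = (p (u (p (u (w)) (u (w)))) (s))


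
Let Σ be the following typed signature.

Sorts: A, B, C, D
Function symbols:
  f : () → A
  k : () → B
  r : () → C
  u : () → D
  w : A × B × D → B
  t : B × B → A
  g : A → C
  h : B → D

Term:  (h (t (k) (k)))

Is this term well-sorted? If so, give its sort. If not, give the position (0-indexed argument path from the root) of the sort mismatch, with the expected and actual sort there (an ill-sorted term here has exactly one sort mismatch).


    (k) : B
    (k) : B
  (t (k) (k)) : A
(h (t (k) (k))) : ✗ arg 0 at [0] has sort A, expected B

ill-sorted at position [0]: expected B, got A


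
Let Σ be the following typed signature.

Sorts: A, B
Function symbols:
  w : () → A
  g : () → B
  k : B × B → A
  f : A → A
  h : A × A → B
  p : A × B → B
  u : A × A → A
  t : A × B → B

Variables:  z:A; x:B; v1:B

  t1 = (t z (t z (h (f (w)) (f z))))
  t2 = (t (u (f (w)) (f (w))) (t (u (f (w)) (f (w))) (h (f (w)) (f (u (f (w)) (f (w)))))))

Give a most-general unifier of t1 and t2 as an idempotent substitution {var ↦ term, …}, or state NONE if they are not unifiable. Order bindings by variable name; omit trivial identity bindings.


{z ↦ (u (f (w)) (f (w)))}


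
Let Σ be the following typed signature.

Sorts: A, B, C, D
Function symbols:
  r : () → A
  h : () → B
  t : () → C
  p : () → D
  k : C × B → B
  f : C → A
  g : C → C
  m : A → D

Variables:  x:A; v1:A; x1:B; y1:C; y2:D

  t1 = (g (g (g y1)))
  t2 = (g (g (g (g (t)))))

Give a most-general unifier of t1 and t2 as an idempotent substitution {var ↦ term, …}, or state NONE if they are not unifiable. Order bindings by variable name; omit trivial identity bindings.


{y1 ↦ (g (t))}


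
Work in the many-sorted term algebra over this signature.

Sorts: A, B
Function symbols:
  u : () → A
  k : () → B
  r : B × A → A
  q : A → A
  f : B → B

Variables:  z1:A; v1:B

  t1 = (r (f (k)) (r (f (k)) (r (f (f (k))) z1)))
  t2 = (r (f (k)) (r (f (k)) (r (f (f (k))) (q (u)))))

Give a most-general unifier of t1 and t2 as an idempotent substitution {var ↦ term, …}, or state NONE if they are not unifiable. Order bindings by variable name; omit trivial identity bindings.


{z1 ↦ (q (u))}


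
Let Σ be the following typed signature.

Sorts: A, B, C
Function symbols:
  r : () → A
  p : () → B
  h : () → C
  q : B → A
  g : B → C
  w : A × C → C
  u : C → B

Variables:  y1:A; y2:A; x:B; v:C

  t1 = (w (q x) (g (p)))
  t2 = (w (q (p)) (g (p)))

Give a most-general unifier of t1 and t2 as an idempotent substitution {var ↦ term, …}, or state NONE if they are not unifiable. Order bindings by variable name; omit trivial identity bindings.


{x ↦ (p)}


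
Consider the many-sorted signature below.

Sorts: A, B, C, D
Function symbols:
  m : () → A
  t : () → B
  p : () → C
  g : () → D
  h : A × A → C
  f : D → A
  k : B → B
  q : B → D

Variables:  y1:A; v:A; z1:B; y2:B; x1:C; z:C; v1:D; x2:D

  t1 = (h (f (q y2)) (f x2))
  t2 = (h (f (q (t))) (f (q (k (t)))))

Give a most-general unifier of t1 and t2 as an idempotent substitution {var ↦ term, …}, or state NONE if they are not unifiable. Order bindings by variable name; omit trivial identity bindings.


{x2 ↦ (q (k (t))), y2 ↦ (t)}


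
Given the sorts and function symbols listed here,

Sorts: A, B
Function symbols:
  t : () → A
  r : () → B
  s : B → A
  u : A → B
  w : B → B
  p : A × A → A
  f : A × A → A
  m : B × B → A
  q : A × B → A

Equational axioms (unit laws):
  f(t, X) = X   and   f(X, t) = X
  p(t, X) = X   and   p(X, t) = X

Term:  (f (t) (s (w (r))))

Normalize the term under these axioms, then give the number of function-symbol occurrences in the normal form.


size = 3

1. (f (t) (s (w (r))))  →  (s (w (r)))
normal form: (s (w (r)))


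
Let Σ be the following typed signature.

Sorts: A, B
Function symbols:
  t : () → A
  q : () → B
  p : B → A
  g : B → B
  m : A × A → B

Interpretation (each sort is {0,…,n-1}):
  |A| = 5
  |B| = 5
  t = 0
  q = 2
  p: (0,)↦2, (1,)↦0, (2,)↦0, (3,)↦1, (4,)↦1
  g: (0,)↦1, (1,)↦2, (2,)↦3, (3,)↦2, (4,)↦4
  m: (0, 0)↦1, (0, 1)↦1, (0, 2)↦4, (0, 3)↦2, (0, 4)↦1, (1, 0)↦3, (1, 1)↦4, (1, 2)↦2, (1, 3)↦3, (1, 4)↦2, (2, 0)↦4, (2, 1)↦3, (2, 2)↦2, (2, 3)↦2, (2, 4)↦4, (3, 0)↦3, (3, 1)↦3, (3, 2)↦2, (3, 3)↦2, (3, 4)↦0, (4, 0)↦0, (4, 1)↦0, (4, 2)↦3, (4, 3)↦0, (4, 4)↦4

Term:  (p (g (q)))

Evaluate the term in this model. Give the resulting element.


value = 1

  q = 2
  (g (q)) = g(2,) = 3
  (p (g (q))) = p(3,) = 1


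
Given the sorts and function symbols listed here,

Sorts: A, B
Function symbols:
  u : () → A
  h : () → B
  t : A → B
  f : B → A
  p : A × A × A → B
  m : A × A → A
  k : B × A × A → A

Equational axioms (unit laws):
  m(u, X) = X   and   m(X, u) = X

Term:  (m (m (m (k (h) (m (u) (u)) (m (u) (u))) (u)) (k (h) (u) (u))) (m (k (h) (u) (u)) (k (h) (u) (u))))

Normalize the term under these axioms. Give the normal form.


1. (m (m (m (k (h) (m (u) (u)) (m (u) (u))) (u)) (k (h) (u) (u))) (m (k (h) (u) (u)) (k (h) (u) (u))))  →  (m (m (k (h) (m (u) (u)) (m (u) (u))) (k (h) (u) (u))) (m (k (h) (u) (u)) (k (h) (u) (u))))
2. (m (m (k (h) (m (u) (u)) (m (u) (u))) (k (h) (u) (u))) (m (k (h) (u) (u)) (k (h) (u) (u))))  →  (m (m (k (h) (u) (m (u) (u))) (k (h) (u) (u))) (m (k (h) (u) (u)) (k (h) (u) (u))))
3. (m (m (k (h) (u) (m (u) (u))) (k (h) (u) (u))) (m (k (h) (u) (u)) (k (h) (u) (u))))  →  (m (m (k (h) (u) (u)) (k (h) (u) (u))) (m (k (h) (u) (u)) (k (h) (u) (u))))

normal form = (m (m (k (h) (u) (u)) (k (h) (u) (u))) (m (k (h) (u) (u)) (k (h) (u) (u))))


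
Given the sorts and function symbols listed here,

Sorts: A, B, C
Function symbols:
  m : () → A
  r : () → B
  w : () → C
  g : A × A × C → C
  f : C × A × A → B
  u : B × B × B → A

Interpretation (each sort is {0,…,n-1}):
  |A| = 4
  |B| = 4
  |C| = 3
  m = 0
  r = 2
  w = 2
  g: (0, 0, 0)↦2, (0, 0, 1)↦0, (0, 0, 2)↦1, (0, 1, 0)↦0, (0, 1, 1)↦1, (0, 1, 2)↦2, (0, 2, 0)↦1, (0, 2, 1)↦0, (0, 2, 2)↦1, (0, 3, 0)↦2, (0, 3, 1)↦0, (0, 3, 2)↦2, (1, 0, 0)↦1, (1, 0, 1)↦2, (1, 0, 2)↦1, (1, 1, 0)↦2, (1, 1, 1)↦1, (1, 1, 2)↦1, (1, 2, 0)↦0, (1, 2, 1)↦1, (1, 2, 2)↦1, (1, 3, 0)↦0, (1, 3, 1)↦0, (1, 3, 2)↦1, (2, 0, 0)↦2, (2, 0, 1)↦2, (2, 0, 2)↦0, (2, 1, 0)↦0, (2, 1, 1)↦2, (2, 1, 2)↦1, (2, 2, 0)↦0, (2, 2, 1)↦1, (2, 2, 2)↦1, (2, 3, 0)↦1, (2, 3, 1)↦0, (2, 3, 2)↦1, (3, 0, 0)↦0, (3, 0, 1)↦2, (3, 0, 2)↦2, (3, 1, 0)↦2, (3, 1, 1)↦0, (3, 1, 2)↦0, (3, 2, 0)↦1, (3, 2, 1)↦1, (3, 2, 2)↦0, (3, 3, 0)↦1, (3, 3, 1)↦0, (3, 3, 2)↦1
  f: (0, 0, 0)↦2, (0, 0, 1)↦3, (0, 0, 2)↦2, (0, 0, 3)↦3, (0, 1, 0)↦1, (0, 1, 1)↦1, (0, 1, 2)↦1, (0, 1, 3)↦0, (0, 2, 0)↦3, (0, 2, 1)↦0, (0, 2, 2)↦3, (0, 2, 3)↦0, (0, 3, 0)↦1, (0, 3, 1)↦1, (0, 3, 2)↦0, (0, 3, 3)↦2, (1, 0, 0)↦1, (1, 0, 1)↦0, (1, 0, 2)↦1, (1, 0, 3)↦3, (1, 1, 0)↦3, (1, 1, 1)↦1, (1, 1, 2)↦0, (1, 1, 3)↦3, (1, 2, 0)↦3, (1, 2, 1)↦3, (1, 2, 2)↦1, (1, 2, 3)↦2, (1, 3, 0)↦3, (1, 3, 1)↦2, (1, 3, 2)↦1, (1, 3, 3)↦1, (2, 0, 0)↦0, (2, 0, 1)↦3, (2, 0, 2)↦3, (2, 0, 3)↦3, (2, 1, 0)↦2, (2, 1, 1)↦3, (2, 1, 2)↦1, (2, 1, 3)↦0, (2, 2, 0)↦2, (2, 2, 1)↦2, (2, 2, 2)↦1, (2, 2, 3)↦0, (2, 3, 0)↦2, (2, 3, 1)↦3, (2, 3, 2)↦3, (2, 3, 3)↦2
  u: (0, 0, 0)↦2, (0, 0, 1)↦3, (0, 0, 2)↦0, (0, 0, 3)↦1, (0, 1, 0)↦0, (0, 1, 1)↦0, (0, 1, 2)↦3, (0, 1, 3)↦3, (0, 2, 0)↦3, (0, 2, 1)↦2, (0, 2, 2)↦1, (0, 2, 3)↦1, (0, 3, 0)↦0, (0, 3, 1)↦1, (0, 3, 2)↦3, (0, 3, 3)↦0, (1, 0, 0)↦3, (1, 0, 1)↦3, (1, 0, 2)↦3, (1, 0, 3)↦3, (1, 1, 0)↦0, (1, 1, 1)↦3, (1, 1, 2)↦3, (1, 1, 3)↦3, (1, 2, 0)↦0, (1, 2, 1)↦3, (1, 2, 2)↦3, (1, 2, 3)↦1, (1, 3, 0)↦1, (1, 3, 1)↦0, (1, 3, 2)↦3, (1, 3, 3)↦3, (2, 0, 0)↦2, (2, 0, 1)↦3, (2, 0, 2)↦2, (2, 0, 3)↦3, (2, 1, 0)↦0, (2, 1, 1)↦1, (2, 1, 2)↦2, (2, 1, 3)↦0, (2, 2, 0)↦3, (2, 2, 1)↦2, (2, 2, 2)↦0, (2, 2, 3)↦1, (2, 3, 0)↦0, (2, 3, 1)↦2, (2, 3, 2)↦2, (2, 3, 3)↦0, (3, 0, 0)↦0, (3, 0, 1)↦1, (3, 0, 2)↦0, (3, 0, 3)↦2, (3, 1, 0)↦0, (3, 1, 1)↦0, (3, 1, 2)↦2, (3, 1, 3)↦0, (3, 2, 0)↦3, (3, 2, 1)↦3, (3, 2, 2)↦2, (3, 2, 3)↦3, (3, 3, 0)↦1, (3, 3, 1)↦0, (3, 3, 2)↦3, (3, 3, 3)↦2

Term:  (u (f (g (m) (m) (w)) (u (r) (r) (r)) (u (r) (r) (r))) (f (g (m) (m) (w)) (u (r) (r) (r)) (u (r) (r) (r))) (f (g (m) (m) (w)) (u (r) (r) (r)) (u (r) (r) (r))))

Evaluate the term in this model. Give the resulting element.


value = 3

  m = 0
  m = 0
  w = 2
  (g (m) (m) (w)) = g(0, 0, 2) = 1
  r = 2
  r = 2
  r = 2
  (u (r) (r) (r)) = u(2, 2, 2) = 0
  r = 2
  r = 2
  r = 2
  (u (r) (r) (r)) = u(2, 2, 2) = 0
  (f (g (m) (m) (w)) (u (r) (r) (r)) (u (r) (r) (r))) = f(1, 0, 0) = 1
  m = 0
  m = 0
  w = 2
  (g (m) (m) (w)) = g(0, 0, 2) = 1
  r = 2
  r = 2
  r = 2
  (u (r) (r) (r)) = u(2, 2, 2) = 0
  r = 2
  r = 2
  r = 2
  (u (r) (r) (r)) = u(2, 2, 2) = 0
  (f (g (m) (m) (w)) (u (r) (r) (r)) (u (r) (r) (r))) = f(1, 0, 0) = 1
  m = 0
  m = 0
  w = 2
  (g (m) (m) (w)) = g(0, 0, 2) = 1
  r = 2
  r = 2
  r = 2
  (u (r) (r) (r)) = u(2, 2, 2) = 0
  r = 2
  r = 2
  r = 2
  (u (r) (r) (r)) = u(2, 2, 2) = 0
  (f (g (m) (m) (w)) (u (r) (r) (r)) (u (r) (r) (r))) = f(1, 0, 0) = 1
  (u (f (g (m) (m) (w)) (u (r) (r) (r)) (u (r) (r) (r))) (f (g (m) (m) (w)) (u (r) (r) (r)) (u (r) (r) (r))) (f (g (m) (m) (w)) (u (r) (r) (r)) (u (r) (r) (r)))) = u(1, 1, 1) = 3


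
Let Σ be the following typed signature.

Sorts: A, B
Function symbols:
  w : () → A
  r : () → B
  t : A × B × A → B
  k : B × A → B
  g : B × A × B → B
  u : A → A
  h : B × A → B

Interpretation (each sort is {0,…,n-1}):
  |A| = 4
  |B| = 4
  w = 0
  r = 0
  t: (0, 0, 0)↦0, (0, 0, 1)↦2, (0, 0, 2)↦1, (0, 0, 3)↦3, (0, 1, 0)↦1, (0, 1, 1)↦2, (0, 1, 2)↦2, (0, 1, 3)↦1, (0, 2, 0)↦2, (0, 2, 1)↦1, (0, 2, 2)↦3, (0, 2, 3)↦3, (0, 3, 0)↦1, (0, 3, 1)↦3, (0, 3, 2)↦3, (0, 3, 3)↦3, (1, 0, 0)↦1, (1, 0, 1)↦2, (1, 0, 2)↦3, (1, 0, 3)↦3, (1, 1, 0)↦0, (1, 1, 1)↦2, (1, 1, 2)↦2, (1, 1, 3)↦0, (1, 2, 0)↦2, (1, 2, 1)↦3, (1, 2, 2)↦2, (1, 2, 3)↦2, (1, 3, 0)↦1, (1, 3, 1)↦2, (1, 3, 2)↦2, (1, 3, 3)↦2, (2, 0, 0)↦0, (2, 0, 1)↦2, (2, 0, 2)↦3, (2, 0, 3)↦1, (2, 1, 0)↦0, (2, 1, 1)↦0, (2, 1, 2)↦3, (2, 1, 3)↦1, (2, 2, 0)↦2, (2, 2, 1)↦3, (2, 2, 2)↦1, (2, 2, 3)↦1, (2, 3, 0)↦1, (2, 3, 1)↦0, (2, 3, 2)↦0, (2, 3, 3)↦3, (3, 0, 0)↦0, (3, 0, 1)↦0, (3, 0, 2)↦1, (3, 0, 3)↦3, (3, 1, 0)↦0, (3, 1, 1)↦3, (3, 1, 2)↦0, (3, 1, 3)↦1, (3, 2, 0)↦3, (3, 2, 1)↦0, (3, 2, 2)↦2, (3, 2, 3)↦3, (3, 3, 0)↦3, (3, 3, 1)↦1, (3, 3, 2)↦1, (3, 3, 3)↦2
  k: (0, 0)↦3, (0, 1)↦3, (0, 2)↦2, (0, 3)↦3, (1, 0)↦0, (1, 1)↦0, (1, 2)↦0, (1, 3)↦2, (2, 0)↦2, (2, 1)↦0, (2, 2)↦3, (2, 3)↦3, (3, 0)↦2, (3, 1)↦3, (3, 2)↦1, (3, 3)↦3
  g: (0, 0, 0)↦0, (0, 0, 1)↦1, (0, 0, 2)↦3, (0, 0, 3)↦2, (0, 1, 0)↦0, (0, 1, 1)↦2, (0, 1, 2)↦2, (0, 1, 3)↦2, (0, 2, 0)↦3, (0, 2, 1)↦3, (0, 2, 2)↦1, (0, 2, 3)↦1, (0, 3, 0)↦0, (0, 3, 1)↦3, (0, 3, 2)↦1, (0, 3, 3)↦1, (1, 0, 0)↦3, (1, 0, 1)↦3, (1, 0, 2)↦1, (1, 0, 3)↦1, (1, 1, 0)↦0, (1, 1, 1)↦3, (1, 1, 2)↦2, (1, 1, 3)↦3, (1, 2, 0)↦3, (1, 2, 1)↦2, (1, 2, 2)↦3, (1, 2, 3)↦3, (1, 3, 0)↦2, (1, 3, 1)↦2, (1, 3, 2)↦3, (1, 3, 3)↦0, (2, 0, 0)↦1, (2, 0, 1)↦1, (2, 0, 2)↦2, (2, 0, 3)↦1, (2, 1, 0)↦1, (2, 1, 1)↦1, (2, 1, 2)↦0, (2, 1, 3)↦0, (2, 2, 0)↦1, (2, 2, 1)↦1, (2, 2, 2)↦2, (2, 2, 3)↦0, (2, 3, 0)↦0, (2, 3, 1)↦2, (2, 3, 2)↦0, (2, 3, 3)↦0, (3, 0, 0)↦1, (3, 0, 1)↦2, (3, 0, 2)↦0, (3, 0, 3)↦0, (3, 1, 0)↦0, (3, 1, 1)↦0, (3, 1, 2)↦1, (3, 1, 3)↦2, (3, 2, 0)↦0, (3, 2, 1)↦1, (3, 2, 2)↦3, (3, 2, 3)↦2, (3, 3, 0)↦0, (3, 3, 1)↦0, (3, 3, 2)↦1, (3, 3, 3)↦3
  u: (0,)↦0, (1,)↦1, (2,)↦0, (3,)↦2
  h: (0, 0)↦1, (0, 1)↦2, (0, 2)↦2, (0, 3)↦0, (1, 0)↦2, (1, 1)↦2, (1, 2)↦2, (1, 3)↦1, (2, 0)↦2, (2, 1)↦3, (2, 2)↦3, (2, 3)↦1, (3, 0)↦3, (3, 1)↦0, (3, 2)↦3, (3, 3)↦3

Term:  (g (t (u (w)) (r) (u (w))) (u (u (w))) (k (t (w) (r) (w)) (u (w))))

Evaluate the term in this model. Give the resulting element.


  w = 0
  (u (w)) = u(0,) = 0
  r = 0
  w = 0
  (u (w)) = u(0,) = 0
  (t (u (w)) (r) (u (w))) = t(0, 0, 0) = 0
  w = 0
  (u (w)) = u(0,) = 0
  (u (u (w))) = u(0,) = 0
  w = 0
  r = 0
  w = 0
  (t (w) (r) (w)) = t(0, 0, 0) = 0
  w = 0
  (u (w)) = u(0,) = 0
  (k (t (w) (r) (w)) (u (w))) = k(0, 0) = 3
  (g (t (u (w)) (r) (u (w))) (u (u (w))) (k (t (w) (r) (w)) (u (w)))) = g(0, 0, 3) = 2

value = 2


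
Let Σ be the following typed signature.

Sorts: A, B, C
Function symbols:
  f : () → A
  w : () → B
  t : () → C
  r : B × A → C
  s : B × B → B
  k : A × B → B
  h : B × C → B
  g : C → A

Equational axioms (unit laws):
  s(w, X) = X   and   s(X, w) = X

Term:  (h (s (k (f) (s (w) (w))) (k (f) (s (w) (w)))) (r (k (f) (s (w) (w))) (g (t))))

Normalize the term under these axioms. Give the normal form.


normal form = (h (s (k (f) (w)) (k (f) (w))) (r (k (f) (w)) (g (t))))

1. (h (s (k (f) (s (w) (w))) (k (f) (s (w) (w)))) (r (k (f) (s (w) (w))) (g (t))))  →  (h (s (k (f) (w)) (k (f) (s (w) (w)))) (r (k (f) (s (w) (w))) (g (t))))
2. (h (s (k (f) (w)) (k (f) (s (w) (w)))) (r (k (f) (s (w) (w))) (g (t))))  →  (h (s (k (f) (w)) (k (f) (w))) (r (k (f) (s (w) (w))) (g (t))))
3. (h (s (k (f) (w)) (k (f) (w))) (r (k (f) (s (w) (w))) (g (t))))  →  (h (s (k (f) (w)) (k (f) (w))) (r (k (f) (w)) (g (t))))


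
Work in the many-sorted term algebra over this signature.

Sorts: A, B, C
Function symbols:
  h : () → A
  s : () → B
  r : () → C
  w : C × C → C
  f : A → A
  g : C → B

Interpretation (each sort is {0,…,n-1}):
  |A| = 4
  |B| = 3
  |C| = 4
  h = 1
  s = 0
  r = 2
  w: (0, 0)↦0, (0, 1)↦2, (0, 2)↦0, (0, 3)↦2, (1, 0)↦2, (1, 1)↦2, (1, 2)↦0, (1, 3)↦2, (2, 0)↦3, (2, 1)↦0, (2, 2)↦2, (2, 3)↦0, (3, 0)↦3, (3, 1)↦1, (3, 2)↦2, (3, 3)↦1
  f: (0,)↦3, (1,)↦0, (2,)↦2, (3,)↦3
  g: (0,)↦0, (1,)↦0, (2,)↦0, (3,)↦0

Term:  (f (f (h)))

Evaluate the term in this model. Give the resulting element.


  h = 1
  (f (h)) = f(1,) = 0
  (f (f (h))) = f(0,) = 3

value = 3


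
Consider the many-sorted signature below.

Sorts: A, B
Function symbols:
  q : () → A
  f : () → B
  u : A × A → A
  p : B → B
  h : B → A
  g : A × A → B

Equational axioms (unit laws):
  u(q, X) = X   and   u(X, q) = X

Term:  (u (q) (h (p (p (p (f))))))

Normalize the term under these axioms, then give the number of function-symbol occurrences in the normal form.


1. (u (q) (h (p (p (p (f))))))  →  (h (p (p (p (f)))))
normal form: (h (p (p (p (f)))))

size = 5


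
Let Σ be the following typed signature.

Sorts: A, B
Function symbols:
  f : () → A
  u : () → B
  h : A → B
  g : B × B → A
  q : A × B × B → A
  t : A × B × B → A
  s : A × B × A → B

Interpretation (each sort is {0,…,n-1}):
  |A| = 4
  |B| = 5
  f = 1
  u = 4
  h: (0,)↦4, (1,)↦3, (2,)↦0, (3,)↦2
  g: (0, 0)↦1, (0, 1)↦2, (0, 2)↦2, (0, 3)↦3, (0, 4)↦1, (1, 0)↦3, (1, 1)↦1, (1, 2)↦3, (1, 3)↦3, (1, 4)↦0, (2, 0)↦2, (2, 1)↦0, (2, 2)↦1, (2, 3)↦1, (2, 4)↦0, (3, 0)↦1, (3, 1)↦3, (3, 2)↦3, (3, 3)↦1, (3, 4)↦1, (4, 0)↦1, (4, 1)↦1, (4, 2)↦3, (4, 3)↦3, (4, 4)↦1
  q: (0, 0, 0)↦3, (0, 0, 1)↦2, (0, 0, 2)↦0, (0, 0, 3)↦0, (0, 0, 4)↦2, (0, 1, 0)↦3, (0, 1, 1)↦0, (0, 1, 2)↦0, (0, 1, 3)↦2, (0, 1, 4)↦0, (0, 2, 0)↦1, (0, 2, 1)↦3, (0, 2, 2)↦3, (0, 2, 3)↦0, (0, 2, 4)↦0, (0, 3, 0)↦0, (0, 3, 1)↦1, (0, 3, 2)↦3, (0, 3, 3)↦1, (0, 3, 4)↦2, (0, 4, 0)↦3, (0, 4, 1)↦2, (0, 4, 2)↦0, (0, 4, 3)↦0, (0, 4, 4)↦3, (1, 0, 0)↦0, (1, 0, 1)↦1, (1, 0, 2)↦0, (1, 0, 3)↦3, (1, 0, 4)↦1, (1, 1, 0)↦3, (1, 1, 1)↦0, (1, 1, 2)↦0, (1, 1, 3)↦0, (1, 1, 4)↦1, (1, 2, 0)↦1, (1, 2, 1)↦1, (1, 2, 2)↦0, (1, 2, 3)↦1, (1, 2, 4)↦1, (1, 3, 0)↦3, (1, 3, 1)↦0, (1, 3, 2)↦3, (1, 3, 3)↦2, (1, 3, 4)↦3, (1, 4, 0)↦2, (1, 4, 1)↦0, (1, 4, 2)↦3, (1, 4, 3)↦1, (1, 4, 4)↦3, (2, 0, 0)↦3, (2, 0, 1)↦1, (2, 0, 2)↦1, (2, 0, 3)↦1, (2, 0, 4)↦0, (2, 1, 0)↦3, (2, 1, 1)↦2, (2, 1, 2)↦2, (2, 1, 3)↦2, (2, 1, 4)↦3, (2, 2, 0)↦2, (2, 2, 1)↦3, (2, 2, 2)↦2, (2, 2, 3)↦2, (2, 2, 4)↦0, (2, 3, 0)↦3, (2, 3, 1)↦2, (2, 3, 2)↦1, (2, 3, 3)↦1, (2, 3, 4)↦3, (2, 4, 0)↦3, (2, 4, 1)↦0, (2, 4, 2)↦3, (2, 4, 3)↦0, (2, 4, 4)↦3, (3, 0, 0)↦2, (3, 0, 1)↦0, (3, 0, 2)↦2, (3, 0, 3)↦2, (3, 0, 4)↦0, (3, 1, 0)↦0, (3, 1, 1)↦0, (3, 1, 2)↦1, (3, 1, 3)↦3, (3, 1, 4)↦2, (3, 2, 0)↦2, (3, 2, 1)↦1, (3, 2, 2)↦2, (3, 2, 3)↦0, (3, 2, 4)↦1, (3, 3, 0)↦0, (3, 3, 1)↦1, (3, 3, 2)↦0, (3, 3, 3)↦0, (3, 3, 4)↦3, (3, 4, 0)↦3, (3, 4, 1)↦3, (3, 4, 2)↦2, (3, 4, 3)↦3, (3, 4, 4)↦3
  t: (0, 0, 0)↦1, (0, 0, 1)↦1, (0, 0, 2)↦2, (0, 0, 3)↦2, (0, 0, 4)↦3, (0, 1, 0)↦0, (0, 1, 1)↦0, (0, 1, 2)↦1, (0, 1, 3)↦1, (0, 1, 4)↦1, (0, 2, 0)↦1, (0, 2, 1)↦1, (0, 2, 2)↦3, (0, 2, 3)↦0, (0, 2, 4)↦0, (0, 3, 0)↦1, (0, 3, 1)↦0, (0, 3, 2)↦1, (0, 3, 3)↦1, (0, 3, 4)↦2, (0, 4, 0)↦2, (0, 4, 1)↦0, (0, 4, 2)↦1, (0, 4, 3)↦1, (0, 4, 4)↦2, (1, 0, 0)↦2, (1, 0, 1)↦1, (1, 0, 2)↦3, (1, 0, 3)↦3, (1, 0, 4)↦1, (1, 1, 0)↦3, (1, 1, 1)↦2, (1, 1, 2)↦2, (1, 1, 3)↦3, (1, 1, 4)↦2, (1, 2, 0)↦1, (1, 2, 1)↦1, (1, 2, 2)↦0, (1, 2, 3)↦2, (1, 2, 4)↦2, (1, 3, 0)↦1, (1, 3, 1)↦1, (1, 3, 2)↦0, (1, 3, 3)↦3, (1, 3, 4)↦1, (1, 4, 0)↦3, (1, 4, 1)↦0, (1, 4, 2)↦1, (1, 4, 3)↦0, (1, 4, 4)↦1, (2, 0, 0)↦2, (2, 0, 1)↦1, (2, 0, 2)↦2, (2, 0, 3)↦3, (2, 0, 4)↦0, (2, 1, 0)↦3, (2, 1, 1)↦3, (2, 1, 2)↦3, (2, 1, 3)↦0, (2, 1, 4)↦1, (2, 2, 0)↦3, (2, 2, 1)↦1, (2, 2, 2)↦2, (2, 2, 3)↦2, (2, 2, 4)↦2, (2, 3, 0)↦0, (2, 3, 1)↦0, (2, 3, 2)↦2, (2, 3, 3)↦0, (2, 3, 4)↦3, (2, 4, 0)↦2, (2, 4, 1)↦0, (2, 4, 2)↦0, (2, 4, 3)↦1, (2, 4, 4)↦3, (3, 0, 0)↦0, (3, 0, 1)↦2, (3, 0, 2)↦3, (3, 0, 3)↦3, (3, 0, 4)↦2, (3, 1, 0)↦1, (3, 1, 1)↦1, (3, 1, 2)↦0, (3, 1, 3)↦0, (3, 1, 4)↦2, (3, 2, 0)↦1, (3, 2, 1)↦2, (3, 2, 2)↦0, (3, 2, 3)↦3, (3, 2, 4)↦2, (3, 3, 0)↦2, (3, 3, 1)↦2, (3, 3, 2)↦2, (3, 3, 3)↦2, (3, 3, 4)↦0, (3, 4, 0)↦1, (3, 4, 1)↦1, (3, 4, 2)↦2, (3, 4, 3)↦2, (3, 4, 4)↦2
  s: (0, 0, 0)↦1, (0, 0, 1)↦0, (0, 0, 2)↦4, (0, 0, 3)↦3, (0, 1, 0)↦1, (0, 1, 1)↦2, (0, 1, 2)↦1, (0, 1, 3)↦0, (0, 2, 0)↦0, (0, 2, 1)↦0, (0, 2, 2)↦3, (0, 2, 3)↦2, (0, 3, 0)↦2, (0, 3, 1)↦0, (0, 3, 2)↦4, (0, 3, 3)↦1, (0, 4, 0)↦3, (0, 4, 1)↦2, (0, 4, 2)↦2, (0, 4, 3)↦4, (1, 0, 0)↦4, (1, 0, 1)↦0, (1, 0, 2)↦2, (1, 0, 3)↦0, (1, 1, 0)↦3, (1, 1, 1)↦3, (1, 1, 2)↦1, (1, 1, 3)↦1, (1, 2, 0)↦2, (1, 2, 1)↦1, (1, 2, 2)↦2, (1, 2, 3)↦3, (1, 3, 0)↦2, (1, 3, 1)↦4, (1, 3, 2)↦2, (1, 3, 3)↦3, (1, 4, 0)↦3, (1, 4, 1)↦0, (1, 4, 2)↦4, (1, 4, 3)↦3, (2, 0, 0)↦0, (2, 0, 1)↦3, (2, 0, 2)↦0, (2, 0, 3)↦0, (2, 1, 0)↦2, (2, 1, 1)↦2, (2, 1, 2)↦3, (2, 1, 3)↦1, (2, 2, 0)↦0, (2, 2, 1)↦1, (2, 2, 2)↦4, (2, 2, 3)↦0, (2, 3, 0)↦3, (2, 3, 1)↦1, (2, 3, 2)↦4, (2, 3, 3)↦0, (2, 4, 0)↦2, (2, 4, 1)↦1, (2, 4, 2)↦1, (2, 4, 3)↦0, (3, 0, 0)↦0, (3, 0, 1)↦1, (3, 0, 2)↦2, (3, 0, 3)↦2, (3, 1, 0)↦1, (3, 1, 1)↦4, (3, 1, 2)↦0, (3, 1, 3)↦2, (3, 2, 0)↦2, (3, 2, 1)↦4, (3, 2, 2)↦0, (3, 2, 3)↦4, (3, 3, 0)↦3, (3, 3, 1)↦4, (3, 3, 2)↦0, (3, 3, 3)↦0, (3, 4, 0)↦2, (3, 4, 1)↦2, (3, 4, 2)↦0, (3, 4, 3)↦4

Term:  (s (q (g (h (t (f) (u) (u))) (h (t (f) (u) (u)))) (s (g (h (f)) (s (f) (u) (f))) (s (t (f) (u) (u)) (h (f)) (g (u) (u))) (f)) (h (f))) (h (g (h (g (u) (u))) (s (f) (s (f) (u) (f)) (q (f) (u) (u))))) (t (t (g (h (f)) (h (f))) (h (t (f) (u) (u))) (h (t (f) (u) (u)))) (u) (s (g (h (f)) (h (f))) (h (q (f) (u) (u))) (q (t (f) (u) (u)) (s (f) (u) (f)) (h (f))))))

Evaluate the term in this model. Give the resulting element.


value = 0

  f = 1
  u = 4
  u = 4
  (t (f) (u) (u)) = t(1, 4, 4) = 1
  (h (t (f) (u) (u))) = h(1,) = 3
  f = 1
  u = 4
  u = 4
  (t (f) (u) (u)) = t(1, 4, 4) = 1
  (h (t (f) (u) (u))) = h(1,) = 3
  (g (h (t (f) (u) (u))) (h (t (f) (u) (u)))) = g(3, 3) = 1
  f = 1
  (h (f)) = h(1,) = 3
  f = 1
  u = 4
  f = 1
  (s (f) (u) (f)) = s(1, 4, 1) = 0
  (g (h (f)) (s (f) (u) (f))) = g(3, 0) = 1
  f = 1
  u = 4
  u = 4
  (t (f) (u) (u)) = t(1, 4, 4) = 1
  f = 1
  (h (f)) = h(1,) = 3
  u = 4
  u = 4
  (g (u) (u)) = g(4, 4) = 1
  (s (t (f) (u) (u)) (h (f)) (g (u) (u))) = s(1, 3, 1) = 4
  f = 1
  (s (g (h (f)) (s (f) (u) (f))) (s (t (f) (u) (u)) (h (f)) (g (u) (u))) (f)) = s(1, 4, 1) = 0
  f = 1
  (h (f)) = h(1,) = 3
  (q (g (h (t (f) (u) (u))) (h (t (f) (u) (u)))) (s (g (h (f)) (s (f) (u) (f))) (s (t (f) (u) (u)) (h (f)) (g (u) (u))) (f)) (h (f))) = q(1, 0, 3) = 3
  u = 4
  u = 4
  (g (u) (u)) = g(4, 4) = 1
  (h (g (u) (u))) = h(1,) = 3
  f = 1
  f = 1
  u = 4
  f = 1
  (s (f) (u) (f)) = s(1, 4, 1) = 0
  f = 1
  u = 4
  u = 4
  (q (f) (u) (u)) = q(1, 4, 4) = 3
  (s (f) (s (f) (u) (f)) (q (f) (u) (u))) = s(1, 0, 3) = 0
  (g (h (g (u) (u))) (s (f) (s (f) (u) (f)) (q (f) (u) (u)))) = g(3, 0) = 1
  (h (g (h (g (u) (u))) (s (f) (s (f) (u) (f)) (q (f) (u) (u))))) = h(1,) = 3
  f = 1
  (h (f)) = h(1,) = 3
  f = 1
  (h (f)) = h(1,) = 3
  (g (h (f)) (h (f))) = g(3, 3) = 1
  f = 1
  u = 4
  u = 4
  (t (f) (u) (u)) = t(1, 4, 4) = 1
  (h (t (f) (u) (u))) = h(1,) = 3
  f = 1
  u = 4
  u = 4
  (t (f) (u) (u)) = t(1, 4, 4) = 1
  (h (t (f) (u) (u))) = h(1,) = 3
  (t (g (h (f)) (h (f))) (h (t (f) (u) (u))) (h (t (f) (u) (u)))) = t(1, 3, 3) = 3
  u = 4
  f = 1
  (h (f)) = h(1,) = 3
  f = 1
  (h (f)) = h(1,) = 3
  (g (h (f)) (h (f))) = g(3, 3) = 1
  f = 1
  u = 4
  u = 4
  (q (f) (u) (u)) = q(1, 4, 4) = 3
  (h (q (f) (u) (u))) = h(3,) = 2
  f = 1
  u = 4
  u = 4
  (t (f) (u) (u)) = t(1, 4, 4) = 1
  f = 1
  u = 4
  f = 1
  (s (f) (u) (f)) = s(1, 4, 1) = 0
  f = 1
  (h (f)) = h(1,) = 3
  (q (t (f) (u) (u)) (s (f) (u) (f)) (h (f))) = q(1, 0, 3) = 3
  (s (g (h (f)) (h (f))) (h (q (f) (u) (u))) (q (t (f) (u) (u)) (s (f) (u) (f)) (h (f)))) = s(1, 2, 3) = 3
  (t (t (g (h (f)) (h (f))) (h (t (f) (u) (u))) (h (t (f) (u) (u)))) (u) (s (g (h (f)) (h (f))) (h (q (f) (u) (u))) (q (t (f) (u) (u)) (s (f) (u) (f)) (h (f))))) = t(3, 4, 3) = 2
  (s (q (g (h (t (f) (u) (u))) (h (t (f) (u) (u)))) (s (g (h (f)) (s (f) (u) (f))) (s (t (f) (u) (u)) (h (f)) (g (u) (u))) (f)) (h (f))) (h (g (h (g (u) (u))) (s (f) (s (f) (u) (f)) (q (f) (u) (u))))) (t (t (g (h (f)) (h (f))) (h (t (f) (u) (u))) (h (t (f) (u) (u)))) (u) (s (g (h (f)) (h (f))) (h (q (f) (u) (u))) (q (t (f) (u) (u)) (s (f) (u) (f)) (h (f)))))) = s(3, 3, 2) = 0


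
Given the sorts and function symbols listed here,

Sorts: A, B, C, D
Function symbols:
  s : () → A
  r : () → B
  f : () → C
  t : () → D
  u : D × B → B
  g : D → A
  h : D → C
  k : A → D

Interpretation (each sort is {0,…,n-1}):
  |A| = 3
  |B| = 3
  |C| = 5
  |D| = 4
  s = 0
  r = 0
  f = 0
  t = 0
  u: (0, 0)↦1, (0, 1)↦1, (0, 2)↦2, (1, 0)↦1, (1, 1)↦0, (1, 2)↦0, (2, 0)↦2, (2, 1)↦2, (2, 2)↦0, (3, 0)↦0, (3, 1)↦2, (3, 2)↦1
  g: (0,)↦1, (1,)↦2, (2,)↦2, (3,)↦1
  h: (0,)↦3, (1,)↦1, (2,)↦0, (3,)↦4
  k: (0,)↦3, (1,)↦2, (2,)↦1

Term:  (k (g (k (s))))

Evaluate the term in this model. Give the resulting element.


  s = 0
  (k (s)) = k(0,) = 3
  (g (k (s))) = g(3,) = 1
  (k (g (k (s)))) = k(1,) = 2

value = 2


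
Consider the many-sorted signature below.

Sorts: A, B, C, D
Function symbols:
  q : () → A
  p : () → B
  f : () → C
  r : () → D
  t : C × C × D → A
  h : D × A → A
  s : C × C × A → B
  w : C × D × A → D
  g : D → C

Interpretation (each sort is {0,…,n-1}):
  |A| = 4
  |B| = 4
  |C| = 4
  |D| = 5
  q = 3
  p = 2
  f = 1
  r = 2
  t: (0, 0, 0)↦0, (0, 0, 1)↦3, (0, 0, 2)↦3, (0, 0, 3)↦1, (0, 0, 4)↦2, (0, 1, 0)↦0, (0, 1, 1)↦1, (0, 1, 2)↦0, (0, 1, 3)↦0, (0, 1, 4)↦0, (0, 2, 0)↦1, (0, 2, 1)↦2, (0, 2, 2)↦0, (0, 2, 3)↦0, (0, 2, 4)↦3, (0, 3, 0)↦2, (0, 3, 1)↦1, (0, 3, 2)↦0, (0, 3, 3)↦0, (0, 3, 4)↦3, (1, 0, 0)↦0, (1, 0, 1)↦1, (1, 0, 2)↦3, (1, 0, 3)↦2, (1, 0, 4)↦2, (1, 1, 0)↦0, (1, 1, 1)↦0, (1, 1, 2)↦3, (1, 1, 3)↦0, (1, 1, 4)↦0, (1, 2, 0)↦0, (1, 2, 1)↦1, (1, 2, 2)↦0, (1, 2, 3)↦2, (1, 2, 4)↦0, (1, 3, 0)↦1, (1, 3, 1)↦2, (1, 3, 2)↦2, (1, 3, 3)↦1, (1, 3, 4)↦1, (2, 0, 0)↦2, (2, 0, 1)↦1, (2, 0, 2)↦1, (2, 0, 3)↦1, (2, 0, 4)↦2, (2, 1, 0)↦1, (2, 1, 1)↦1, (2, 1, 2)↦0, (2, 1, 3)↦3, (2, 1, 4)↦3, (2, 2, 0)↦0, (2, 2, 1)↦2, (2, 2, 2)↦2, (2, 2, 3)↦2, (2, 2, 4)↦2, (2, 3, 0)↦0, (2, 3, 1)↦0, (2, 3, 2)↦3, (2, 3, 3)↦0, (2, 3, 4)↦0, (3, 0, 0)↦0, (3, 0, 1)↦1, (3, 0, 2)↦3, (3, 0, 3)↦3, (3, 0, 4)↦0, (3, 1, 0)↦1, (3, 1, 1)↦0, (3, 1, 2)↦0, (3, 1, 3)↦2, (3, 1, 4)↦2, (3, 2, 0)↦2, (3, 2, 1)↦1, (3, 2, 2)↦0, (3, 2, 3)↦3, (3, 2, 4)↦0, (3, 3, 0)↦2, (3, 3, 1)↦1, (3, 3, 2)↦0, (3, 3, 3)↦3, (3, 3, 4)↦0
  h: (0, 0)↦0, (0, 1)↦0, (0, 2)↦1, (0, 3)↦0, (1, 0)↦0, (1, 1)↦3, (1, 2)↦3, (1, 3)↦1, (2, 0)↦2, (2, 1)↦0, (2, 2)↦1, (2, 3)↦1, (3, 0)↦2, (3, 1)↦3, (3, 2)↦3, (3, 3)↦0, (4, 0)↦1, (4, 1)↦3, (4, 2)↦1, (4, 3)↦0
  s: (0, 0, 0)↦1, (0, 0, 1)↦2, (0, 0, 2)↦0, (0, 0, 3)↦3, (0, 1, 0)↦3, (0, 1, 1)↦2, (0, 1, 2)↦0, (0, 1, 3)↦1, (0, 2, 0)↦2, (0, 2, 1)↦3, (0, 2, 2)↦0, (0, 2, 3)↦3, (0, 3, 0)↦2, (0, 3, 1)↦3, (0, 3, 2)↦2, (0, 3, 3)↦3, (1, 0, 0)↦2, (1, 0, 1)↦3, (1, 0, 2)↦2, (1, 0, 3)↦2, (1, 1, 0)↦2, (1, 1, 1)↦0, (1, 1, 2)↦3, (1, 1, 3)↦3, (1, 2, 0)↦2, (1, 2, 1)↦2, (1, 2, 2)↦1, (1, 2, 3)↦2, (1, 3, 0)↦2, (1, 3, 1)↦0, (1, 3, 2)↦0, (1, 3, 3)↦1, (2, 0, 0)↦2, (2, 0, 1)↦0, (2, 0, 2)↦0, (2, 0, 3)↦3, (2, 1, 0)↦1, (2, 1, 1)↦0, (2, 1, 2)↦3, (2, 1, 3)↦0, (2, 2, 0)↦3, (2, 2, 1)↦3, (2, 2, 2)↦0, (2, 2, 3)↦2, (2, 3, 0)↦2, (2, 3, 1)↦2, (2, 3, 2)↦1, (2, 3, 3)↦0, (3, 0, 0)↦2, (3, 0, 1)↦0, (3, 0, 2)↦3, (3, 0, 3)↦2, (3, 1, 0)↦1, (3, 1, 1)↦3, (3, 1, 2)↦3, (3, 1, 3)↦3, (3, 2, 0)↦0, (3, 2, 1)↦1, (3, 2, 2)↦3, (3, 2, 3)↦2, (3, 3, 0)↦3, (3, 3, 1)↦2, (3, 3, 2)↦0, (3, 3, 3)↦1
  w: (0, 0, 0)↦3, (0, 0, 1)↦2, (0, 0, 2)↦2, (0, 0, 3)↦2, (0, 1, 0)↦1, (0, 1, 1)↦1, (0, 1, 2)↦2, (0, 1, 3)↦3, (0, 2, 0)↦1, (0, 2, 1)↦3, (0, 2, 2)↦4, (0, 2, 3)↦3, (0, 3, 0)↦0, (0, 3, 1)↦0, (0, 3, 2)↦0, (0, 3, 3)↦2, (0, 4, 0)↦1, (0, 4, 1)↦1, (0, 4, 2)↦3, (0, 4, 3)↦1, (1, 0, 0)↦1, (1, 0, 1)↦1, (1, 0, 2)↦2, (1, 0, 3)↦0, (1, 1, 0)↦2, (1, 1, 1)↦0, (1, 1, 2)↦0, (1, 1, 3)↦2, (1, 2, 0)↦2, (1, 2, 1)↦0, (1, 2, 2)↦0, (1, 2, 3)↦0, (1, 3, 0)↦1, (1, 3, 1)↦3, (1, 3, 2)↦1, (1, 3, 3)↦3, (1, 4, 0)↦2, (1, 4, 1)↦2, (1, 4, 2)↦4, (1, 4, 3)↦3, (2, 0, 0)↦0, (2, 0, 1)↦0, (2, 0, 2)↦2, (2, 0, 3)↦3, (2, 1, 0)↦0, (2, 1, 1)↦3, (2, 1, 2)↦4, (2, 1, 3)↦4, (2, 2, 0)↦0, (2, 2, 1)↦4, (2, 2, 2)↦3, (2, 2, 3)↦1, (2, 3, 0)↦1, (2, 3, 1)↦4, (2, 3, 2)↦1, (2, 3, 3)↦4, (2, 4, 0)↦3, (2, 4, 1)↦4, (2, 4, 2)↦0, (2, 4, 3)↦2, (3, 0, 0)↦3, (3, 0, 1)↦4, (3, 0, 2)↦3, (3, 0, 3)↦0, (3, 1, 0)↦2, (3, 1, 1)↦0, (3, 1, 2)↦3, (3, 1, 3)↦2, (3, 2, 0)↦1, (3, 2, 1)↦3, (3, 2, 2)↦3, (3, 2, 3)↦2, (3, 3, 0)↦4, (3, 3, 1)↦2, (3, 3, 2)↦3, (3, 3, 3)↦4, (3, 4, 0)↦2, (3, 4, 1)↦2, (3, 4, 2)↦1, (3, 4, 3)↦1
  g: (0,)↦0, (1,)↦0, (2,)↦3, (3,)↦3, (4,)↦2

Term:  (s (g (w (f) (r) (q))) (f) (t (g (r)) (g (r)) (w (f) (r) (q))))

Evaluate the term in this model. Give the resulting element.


  f = 1
  r = 2
  q = 3
  (w (f) (r) (q)) = w(1, 2, 3) = 0
  (g (w (f) (r) (q))) = g(0,) = 0
  f = 1
  r = 2
  (g (r)) = g(2,) = 3
  r = 2
  (g (r)) = g(2,) = 3
  f = 1
  r = 2
  q = 3
  (w (f) (r) (q)) = w(1, 2, 3) = 0
  (t (g (r)) (g (r)) (w (f) (r) (q))) = t(3, 3, 0) = 2
  (s (g (w (f) (r) (q))) (f) (t (g (r)) (g (r)) (w (f) (r) (q)))) = s(0, 1, 2) = 0

value = 0


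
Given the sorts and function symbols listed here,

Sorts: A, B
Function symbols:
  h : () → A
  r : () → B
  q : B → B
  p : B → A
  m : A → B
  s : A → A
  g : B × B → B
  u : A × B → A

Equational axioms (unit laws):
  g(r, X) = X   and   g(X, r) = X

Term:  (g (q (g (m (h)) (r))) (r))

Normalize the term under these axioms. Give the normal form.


1. (g (q (g (m (h)) (r))) (r))  →  (q (g (m (h)) (r)))
2. (q (g (m (h)) (r)))  →  (q (m (h)))

normal form = (q (m (h)))


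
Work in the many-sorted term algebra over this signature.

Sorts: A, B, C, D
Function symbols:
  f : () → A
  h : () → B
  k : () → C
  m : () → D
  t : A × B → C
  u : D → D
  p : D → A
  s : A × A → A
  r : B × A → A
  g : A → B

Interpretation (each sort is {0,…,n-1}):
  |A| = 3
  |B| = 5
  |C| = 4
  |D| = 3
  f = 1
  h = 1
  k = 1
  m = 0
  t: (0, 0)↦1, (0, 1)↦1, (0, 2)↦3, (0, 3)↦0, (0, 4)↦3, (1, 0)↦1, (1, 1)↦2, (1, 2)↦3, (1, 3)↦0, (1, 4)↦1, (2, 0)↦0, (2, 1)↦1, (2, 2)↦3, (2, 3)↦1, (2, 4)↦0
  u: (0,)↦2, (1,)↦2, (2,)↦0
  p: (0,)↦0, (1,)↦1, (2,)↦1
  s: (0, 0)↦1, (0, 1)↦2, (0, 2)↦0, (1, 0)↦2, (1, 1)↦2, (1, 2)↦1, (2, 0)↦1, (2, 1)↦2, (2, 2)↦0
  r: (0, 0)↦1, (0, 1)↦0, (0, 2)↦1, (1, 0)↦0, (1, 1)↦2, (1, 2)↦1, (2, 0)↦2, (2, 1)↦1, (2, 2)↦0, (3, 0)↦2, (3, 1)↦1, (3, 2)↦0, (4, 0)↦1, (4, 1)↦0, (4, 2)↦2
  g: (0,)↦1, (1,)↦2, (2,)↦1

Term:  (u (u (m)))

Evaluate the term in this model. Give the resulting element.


  m = 0
  (u (m)) = u(0,) = 2
  (u (u (m))) = u(2,) = 0

value = 0


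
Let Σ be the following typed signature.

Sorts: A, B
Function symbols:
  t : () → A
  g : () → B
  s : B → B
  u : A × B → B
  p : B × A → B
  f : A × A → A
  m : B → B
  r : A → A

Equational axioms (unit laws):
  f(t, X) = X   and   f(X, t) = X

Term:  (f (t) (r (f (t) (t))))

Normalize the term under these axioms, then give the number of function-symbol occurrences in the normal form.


1. (f (t) (r (f (t) (t))))  →  (r (f (t) (t)))
2. (r (f (t) (t)))  →  (r (t))
normal form: (r (t))

size = 2


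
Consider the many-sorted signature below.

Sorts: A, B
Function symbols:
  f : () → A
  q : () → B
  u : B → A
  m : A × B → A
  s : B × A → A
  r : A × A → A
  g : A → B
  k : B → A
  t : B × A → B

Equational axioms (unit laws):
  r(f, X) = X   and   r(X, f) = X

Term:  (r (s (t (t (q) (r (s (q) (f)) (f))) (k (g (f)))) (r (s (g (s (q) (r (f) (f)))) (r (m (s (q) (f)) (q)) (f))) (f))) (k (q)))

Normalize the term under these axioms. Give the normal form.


normal form = (r (s (t (t (q) (s (q) (f))) (k (g (f)))) (s (g (s (q) (f))) (m (s (q) (f)) (q)))) (k (q)))

1. (r (s (t (t (q) (r (s (q) (f)) (f))) (k (g (f)))) (r (s (g (s (q) (r (f) (f)))) (r (m (s (q) (f)) (q)) (f))) (f))) (k (q)))  →  (r (s (t (t (q) (s (q) (f))) (k (g (f)))) (r (s (g (s (q) (r (f) (f)))) (r (m (s (q) (f)) (q)) (f))) (f))) (k (q)))
2. (r (s (t (t (q) (s (q) (f))) (k (g (f)))) (r (s (g (s (q) (r (f) (f)))) (r (m (s (q) (f)) (q)) (f))) (f))) (k (q)))  →  (r (s (t (t (q) (s (q) (f))) (k (g (f)))) (s (g (s (q) (r (f) (f)))) (r (m (s (q) (f)) (q)) (f)))) (k (q)))
3. (r (s (t (t (q) (s (q) (f))) (k (g (f)))) (s (g (s (q) (r (f) (f)))) (r (m (s (q) (f)) (q)) (f)))) (k (q)))  →  (r (s (t (t (q) (s (q) (f))) (k (g (f)))) (s (g (s (q) (f))) (r (m (s (q) (f)) (q)) (f)))) (k (q)))
4. (r (s (t (t (q) (s (q) (f))) (k (g (f)))) (s (g (s (q) (f))) (r (m (s (q) (f)) (q)) (f)))) (k (q)))  →  (r (s (t (t (q) (s (q) (f))) (k (g (f)))) (s (g (s (q) (f))) (m (s (q) (f)) (q)))) (k (q)))


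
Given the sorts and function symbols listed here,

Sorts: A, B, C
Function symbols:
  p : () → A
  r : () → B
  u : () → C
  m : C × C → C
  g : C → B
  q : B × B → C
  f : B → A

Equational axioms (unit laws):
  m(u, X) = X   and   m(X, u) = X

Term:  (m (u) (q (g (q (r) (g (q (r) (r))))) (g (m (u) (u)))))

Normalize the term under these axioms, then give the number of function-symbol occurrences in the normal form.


1. (m (u) (q (g (q (r) (g (q (r) (r))))) (g (m (u) (u)))))  →  (q (g (q (r) (g (q (r) (r))))) (g (m (u) (u))))
2. (q (g (q (r) (g (q (r) (r))))) (g (m (u) (u))))  →  (q (g (q (r) (g (q (r) (r))))) (g (u)))
normal form: (q (g (q (r) (g (q (r) (r))))) (g (u)))

size = 10


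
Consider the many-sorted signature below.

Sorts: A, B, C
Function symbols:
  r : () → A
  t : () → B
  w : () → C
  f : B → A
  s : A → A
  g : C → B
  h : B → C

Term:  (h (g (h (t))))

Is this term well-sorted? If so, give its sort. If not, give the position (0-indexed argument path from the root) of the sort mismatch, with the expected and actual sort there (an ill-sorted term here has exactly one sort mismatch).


well-sorted; sort = C

      (t) : B
    (h (t)) : C
  (g (h (t))) : B
(h (g (h (t)))) : C


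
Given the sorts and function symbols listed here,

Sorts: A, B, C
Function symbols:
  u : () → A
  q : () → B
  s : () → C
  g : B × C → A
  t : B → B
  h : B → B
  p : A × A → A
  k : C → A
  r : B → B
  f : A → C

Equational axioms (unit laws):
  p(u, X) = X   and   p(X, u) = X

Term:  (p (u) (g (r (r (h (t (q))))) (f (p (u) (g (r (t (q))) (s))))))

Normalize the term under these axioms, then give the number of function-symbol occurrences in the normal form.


size = 12

1. (p (u) (g (r (r (h (t (q))))) (f (p (u) (g (r (t (q))) (s))))))  →  (g (r (r (h (t (q))))) (f (p (u) (g (r (t (q))) (s)))))
2. (g (r (r (h (t (q))))) (f (p (u) (g (r (t (q))) (s)))))  →  (g (r (r (h (t (q))))) (f (g (r (t (q))) (s))))
normal form: (g (r (r (h (t (q))))) (f (g (r (t (q))) (s))))


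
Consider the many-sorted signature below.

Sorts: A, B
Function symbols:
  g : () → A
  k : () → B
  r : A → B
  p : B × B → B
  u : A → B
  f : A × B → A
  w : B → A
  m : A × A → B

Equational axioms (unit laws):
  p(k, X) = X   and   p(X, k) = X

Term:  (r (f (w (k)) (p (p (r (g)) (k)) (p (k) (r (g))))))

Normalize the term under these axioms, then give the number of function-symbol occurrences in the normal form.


size = 9

1. (r (f (w (k)) (p (p (r (g)) (k)) (p (k) (r (g))))))  →  (r (f (w (k)) (p (r (g)) (p (k) (r (g))))))
2. (r (f (w (k)) (p (r (g)) (p (k) (r (g))))))  →  (r (f (w (k)) (p (r (g)) (r (g)))))
normal form: (r (f (w (k)) (p (r (g)) (r (g)))))


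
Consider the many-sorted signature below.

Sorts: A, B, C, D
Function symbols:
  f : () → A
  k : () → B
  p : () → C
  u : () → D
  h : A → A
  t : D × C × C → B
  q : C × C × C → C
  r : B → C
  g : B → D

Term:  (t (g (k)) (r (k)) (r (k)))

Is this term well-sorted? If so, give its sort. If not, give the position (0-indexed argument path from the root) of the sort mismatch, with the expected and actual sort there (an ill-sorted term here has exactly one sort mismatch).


    (k) : B
  (g (k)) : D
    (k) : B
  (r (k)) : C
    (k) : B
  (r (k)) : C
(t (g (k)) (r (k)) (r (k))) : B

well-sorted; sort = B


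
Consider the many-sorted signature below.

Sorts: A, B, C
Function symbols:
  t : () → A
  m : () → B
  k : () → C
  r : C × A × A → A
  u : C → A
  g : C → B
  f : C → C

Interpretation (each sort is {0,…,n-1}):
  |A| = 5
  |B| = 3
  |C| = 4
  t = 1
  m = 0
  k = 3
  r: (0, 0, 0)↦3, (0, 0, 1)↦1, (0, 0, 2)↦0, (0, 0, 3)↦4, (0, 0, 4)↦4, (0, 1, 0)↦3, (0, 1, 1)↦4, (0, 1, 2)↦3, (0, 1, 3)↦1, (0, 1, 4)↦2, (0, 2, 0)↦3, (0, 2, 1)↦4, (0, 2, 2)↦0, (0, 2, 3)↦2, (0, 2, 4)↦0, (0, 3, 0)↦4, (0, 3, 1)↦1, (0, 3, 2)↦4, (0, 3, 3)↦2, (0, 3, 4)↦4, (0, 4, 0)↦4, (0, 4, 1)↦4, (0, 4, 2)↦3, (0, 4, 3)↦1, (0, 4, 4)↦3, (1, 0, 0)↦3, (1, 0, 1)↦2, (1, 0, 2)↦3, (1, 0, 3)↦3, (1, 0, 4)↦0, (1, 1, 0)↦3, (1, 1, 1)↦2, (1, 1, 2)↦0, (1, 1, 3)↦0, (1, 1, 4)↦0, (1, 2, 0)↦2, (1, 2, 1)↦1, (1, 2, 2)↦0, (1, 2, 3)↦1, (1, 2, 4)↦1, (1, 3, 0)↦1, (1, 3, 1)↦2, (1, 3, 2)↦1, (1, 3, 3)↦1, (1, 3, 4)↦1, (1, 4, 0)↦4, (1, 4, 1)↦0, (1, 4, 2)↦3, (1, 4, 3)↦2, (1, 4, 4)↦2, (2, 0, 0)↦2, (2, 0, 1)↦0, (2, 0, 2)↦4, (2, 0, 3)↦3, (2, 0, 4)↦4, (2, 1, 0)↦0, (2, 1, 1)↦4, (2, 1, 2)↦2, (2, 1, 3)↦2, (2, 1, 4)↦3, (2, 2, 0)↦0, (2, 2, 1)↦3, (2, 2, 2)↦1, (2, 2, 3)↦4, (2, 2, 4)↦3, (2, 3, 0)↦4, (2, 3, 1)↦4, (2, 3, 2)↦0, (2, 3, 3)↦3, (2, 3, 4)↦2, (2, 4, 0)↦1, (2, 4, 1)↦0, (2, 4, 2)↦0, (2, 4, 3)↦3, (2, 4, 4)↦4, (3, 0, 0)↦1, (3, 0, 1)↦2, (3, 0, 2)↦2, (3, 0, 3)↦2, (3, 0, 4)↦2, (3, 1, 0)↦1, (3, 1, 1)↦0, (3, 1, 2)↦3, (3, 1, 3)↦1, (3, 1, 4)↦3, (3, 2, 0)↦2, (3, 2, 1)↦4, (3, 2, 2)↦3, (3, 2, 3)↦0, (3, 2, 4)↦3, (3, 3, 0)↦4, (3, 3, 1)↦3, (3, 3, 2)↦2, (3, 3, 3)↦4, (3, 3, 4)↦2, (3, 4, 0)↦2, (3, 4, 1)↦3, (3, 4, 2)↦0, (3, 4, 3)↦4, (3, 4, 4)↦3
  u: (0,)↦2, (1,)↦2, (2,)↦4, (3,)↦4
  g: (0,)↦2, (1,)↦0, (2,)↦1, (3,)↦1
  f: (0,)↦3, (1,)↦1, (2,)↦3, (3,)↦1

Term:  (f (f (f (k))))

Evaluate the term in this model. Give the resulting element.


  k = 3
  (f (k)) = f(3,) = 1
  (f (f (k))) = f(1,) = 1
  (f (f (f (k)))) = f(1,) = 1

value = 1


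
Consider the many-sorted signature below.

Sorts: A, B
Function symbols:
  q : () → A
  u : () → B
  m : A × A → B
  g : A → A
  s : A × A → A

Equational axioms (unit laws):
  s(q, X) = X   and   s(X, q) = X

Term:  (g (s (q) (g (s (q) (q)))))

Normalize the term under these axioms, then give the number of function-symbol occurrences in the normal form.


1. (g (s (q) (g (s (q) (q)))))  →  (g (g (s (q) (q))))
2. (g (g (s (q) (q))))  →  (g (g (q)))
normal form: (g (g (q)))

size = 3
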